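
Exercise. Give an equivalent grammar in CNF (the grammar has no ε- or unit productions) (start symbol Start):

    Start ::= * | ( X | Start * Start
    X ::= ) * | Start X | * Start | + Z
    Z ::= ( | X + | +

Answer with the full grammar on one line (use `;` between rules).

Introduce a nonterminal for each terminal appearing in a rule of length ≥ 2: X1 → (, X2 → *, X3 → ), X4 → +.
Binarize each right-hand side of length ≥ 3 by chaining fresh nonterminals (Y1, Y2, …): affected rules were Start → Start X2 Start.

Start ::= * | X1 X | Start Y1; X ::= X3 X2 | Start X | X2 Start | X4 Z; Z ::= ( | X X4 | +; X1 ::= (; X2 ::= *; X3 ::= ); X4 ::= +; Y1 ::= X2 Start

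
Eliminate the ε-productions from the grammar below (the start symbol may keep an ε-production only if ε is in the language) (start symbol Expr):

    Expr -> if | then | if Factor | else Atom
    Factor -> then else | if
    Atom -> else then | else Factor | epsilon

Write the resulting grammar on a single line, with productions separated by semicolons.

Expr -> if | then | if Factor | else Atom | else; Factor -> then else | if; Atom -> else then | else Factor

Nullable nonterminals: {Atom}.
ε ∉ L(G), so no ε-production is kept.
Expand every rule over subsets of its nullable positions: Expr → else Atom gives else Atom | else.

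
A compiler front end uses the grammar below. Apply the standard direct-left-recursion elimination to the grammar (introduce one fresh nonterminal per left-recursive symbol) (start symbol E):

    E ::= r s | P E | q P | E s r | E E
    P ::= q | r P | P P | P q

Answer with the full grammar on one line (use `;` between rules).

E ::= r s E' | P E E' | q P E'; P ::= q P' | r P P'; E' ::= s r E' | E E' | ε; P' ::= P P' | q P' | ε

Left recursion appears on E, P.
For E: α = {s r, E}, β = {r s, P E, q P}. Rewrite as E → β E' and E' → α E' | ε.
For P: α = {P, q}, β = {q, r P}. Rewrite as P → β P' and P' → α P' | ε.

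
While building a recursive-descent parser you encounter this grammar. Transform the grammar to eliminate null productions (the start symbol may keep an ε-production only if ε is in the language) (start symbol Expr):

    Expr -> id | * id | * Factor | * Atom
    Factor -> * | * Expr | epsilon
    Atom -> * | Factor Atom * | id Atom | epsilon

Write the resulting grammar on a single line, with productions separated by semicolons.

Expr -> id | * id | * Factor | * | * Atom; Factor -> * | * Expr; Atom -> * | Factor Atom * | Factor * | Atom * | id Atom | id

The nullable symbols are {Atom, Factor}.
ε ∉ L(G), so no ε-production is kept.
For each production, add variants omitting each subset of nullable occurrences: Expr → * Factor gives * Factor | *. Atom → Factor Atom * gives Factor Atom * | Factor * | Atom *. Atom → id Atom gives id Atom | id.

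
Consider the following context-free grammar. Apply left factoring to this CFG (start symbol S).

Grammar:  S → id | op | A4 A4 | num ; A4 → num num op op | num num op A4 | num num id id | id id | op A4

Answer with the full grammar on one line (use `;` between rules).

A4 has alternatives sharing prefix 'num num': factor to A4 → num num A4' with A4' → op op | op A4 | id id.
A4' has alternatives sharing prefix 'op': factor to A4' → op A4'' with A4'' → op | A4.

S → id | op | A4 A4 | num; A4 → id id | op A4 | num num A4'; A4' → id id | op A4''; A4'' → op | A4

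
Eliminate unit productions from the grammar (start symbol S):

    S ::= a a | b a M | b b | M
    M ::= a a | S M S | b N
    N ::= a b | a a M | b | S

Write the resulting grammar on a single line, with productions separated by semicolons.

Unit pairs: N ⇒* {M, S}; S ⇒* {M}.
Replace each nonterminal's rules with the union of the non-unit rules of every nonterminal it unit-derives.

S ::= a a | b a M | b b | S M S | b N; M ::= a a | S M S | b N; N ::= a a | b a M | b b | a b | a a M | b | S M S | b N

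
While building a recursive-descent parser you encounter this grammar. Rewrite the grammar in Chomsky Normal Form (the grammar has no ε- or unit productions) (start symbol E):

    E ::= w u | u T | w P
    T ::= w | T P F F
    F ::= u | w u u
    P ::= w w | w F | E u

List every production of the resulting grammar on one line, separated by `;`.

Introduce a nonterminal for each terminal appearing in a rule of length ≥ 2: X1 → w, X2 → u.
Binarize each right-hand side of length ≥ 3 by chaining fresh nonterminals (Y1, Y2, …): affected rules were T → T P F F; F → X1 X2 X2.

E ::= X1 X2 | X2 T | X1 P; T ::= w | T Y1; F ::= u | X1 Y3; P ::= X1 X1 | X1 F | E X2; X1 ::= w; X2 ::= u; Y1 ::= P Y2; Y2 ::= F F; Y3 ::= X2 X2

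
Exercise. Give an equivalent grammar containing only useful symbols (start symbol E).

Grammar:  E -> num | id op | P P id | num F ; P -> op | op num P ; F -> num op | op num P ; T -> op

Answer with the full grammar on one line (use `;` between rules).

Generating nonterminals: {E, F, P, T}.
Reachable from E after that: {E, F, P}.
Removed useless symbols: {T} and every production mentioning them.

E -> num | id op | P P id | num F; P -> op | op num P; F -> num op | op num P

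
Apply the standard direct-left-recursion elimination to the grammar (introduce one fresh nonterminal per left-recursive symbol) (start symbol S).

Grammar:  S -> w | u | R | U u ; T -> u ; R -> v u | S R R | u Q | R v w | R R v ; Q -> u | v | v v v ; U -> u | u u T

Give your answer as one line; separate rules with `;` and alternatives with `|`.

R is directly left-recursive.
For R: α = {v w, R v}, β = {v u, S R R, u Q}. Rewrite as R → β R' and R' → α R' | ε.

S -> w | u | R | U u; T -> u; R -> v u R' | S R R R' | u Q R'; Q -> u | v | v v v; U -> u | u u T; R' -> v w R' | R v R' | ε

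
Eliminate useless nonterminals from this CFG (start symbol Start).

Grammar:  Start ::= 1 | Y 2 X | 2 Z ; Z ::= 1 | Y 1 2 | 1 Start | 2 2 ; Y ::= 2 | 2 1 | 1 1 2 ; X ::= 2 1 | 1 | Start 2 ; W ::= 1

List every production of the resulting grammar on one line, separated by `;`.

Start ::= 1 | Y 2 X | 2 Z; Z ::= 1 | Y 1 2 | 1 Start | 2 2; Y ::= 2 | 2 1 | 1 1 2; X ::= 2 1 | 1 | Start 2

Generating nonterminals: {Start, W, X, Y, Z}.
Reachable from Start after that: {Start, X, Y, Z}.
Removed useless symbols: {W} and every production mentioning them.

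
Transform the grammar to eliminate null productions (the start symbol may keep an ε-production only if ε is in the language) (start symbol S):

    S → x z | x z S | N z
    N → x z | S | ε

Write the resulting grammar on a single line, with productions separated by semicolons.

Nullable nonterminals: {N}.
ε ∉ L(G), so no ε-production is kept.
Expand every rule over subsets of its nullable positions: S → N z gives N z | z.

S → x z | x z S | N z | z; N → x z | S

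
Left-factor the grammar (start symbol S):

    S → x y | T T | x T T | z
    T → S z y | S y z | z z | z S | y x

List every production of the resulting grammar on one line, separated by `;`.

S has alternatives sharing prefix 'x': factor to S → x S' with S' → y | T T.
T has alternatives sharing prefix 'S': factor to T → S T' with T' → z y | y z.
T has alternatives sharing prefix 'z': factor to T → z T'' with T'' → z | S.

S → T T | z | x S'; T → y x | S T' | z T''; S' → y | T T; T' → z y | y z; T'' → z | S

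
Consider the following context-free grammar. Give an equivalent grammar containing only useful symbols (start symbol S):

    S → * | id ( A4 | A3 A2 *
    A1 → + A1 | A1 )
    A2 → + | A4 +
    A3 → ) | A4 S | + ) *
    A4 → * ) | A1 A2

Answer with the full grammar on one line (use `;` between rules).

S → * | id ( A4 | A3 A2 *; A2 → + | A4 +; A3 → ) | A4 S | + ) *; A4 → * )

Generating nonterminals: {A2, A3, A4, S}.
Reachable from S after that: {A2, A3, A4, S}.
Removed useless symbols: {A1} and every production mentioning them.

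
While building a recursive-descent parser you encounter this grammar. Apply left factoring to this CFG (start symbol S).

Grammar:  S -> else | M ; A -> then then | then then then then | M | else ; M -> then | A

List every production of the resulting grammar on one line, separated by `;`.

A has alternatives sharing prefix 'then then': factor to A → then then A' with A' → ε | then then.

S -> else | M; A -> M | else | then then A'; M -> then | A; A' -> ε | then then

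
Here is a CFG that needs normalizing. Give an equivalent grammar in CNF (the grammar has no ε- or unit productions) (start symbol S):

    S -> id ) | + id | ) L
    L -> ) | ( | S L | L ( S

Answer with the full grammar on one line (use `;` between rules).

S -> X1 X2 | X3 X1 | X2 L; L -> ) | ( | S L | L Y1; X1 -> id; X2 -> ); X3 -> +; X4 -> (; Y1 -> X4 S

Introduce a nonterminal for each terminal appearing in a rule of length ≥ 2: X1 → id, X2 → ), X3 → +, X4 → (.
Binarize each right-hand side of length ≥ 3 by chaining fresh nonterminals (Y1, Y2, …): affected rules were L → L X4 S.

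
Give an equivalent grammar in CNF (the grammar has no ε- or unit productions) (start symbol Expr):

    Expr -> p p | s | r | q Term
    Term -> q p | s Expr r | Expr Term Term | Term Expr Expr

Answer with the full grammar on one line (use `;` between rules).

Introduce a nonterminal for each terminal appearing in a rule of length ≥ 2: X1 → p, X2 → q, X3 → s, X4 → r.
Binarize each right-hand side of length ≥ 3 by chaining fresh nonterminals (Y1, Y2, …): affected rules were Term → X3 Expr X4; Term → Expr Term Term; Term → Term Expr Expr.

Expr -> X1 X1 | s | r | X2 Term; Term -> X2 X1 | X3 Y1 | Expr Y2 | Term Y3; X1 -> p; X2 -> q; X3 -> s; X4 -> r; Y1 -> Expr X4; Y2 -> Term Term; Y3 -> Expr Expr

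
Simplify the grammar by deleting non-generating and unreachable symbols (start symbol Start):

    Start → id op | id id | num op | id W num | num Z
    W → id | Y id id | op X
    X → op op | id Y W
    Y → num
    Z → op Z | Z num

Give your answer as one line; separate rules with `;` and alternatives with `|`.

Generating nonterminals: {Start, W, X, Y}.
Reachable from Start after that: {Start, W, X, Y}.
Removed useless symbols: {Z} and every production mentioning them.

Start → id op | id id | num op | id W num; W → id | Y id id | op X; X → op op | id Y W; Y → num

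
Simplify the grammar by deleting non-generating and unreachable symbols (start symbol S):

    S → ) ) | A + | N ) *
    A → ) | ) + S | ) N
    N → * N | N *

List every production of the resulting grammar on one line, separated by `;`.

S → ) ) | A +; A → ) | ) + S

Generating nonterminals: {A, S}.
Reachable from S after that: {A, S}.
Removed useless symbols: {N} and every production mentioning them.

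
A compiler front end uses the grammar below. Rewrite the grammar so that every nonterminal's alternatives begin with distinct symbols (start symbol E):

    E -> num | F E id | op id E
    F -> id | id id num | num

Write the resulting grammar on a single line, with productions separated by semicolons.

F has alternatives sharing prefix 'id': factor to F → id F' with F' → ε | id num.

E -> num | F E id | op id E; F -> num | id F'; F' -> eps | id num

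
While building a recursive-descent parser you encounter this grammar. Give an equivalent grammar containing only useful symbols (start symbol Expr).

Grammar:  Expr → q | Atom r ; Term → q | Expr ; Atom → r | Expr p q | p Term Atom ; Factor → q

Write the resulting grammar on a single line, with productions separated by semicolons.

Generating nonterminals: {Atom, Expr, Factor, Term}.
Reachable from Expr after that: {Atom, Expr, Term}.
Removed useless symbols: {Factor} and every production mentioning them.

Expr → q | Atom r; Term → q | Expr; Atom → r | Expr p q | p Term Atom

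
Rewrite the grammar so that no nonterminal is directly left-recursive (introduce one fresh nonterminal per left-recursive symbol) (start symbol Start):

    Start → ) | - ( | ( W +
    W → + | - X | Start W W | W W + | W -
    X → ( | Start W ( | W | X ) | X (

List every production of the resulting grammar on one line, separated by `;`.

Start → ) | - ( | ( W +; W → + W1 | - X W1 | Start W W W1; X → ( X1 | Start W ( X1 | W X1; W1 → W + W1 | - W1 | ε; X1 → ) X1 | ( X1 | ε

W, X are directly left-recursive.
For W: α = {W +, -}, β = {+, - X, Start W W}. Rewrite as W → β W1 and W1 → α W1 | ε.
For X: α = {), (}, β = {(, Start W (, W}. Rewrite as X → β X1 and X1 → α X1 | ε.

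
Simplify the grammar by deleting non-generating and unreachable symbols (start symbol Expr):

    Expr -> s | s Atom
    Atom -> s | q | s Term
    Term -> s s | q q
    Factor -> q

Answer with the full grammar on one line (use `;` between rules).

Generating nonterminals: {Atom, Expr, Factor, Term}.
Reachable from Expr after that: {Atom, Expr, Term}.
Removed useless symbols: {Factor} and every production mentioning them.

Expr -> s | s Atom; Atom -> s | q | s Term; Term -> s s | q q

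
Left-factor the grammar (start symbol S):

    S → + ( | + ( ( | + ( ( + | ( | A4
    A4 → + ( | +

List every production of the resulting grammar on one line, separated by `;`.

S → ( | A4 | + ( S'; A4 → + A4'; S' → ε | ( S''; A4' → ( | ε; S'' → ε | +

S has alternatives sharing prefix '+ (': factor to S → + ( S' with S' → ε | ( | ( +.
A4 has alternatives sharing prefix '+': factor to A4 → + A4' with A4' → ( | ε.
S' has alternatives sharing prefix '(': factor to S' → ( S'' with S'' → ε | +.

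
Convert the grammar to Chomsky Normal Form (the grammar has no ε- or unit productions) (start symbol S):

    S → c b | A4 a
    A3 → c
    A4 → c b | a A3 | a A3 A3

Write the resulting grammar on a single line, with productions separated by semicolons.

S → X1 X2 | A4 X3; A3 → c; A4 → X1 X2 | X3 A3 | X3 Y1; X1 → c; X2 → b; X3 → a; Y1 → A3 A3

Introduce a nonterminal for each terminal appearing in a rule of length ≥ 2: X1 → c, X2 → b, X3 → a.
Binarize each right-hand side of length ≥ 3 by chaining fresh nonterminals (Y1, Y2, …): affected rules were A4 → X3 A3 A3.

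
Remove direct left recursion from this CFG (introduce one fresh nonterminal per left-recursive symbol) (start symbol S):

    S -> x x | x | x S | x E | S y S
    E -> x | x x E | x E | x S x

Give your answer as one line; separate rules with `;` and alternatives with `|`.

Left recursion appears on S.
For S: α = {y S}, β = {x x, x, x S, x E}. Rewrite as S → β S' and S' → α S' | ε.

S -> x x S' | x S' | x S S' | x E S'; E -> x | x x E | x E | x S x; S' -> y S S' | ε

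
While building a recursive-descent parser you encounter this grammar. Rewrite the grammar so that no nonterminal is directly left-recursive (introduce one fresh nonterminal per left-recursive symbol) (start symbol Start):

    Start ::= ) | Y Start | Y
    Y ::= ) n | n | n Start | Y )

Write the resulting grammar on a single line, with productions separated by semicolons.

Start ::= ) | Y Start | Y; Y ::= ) n Y1 | n Y1 | n Start Y1; Y1 ::= ) Y1 | ε

Left recursion appears on Y.
For Y: α = {)}, β = {) n, n, n Start}. Rewrite as Y → β Y1 and Y1 → α Y1 | ε.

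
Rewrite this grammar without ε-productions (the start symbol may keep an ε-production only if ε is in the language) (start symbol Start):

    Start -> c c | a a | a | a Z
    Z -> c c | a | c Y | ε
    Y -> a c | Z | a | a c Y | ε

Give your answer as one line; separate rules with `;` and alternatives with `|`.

Start -> c c | a a | a | a Z; Z -> c c | a | c Y | c; Y -> a c | Z | a | a c Y

Nullable nonterminals: {Y, Z}.
ε ∉ L(G), so no ε-production is kept.
Add the nullable-subset variants: Z → c Y gives c Y | c.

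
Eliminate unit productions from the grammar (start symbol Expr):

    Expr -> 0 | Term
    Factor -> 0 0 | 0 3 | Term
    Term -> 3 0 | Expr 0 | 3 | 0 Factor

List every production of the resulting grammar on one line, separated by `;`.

Unit pairs: Expr ⇒* {Term}; Factor ⇒* {Term}.
For each unit pair (A, B), copy every non-unit production of B to A, then drop all unit productions.

Expr -> 3 0 | Expr 0 | 3 | 0 Factor | 0; Factor -> 3 0 | Expr 0 | 3 | 0 Factor | 0 0 | 0 3; Term -> 3 0 | Expr 0 | 3 | 0 Factor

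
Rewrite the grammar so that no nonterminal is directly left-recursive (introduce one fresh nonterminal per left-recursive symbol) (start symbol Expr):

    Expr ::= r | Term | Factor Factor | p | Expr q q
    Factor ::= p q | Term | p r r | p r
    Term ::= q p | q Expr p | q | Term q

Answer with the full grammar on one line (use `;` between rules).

Expr ::= r Expr1 | Term Expr1 | Factor Factor Expr1 | p Expr1; Factor ::= p q | Term | p r r | p r; Term ::= q p Term1 | q Expr p Term1 | q Term1; Expr1 ::= q q Expr1 | ε; Term1 ::= q Term1 | ε

Expr, Term are directly left-recursive.
For Expr: α = {q q}, β = {r, Term, Factor Factor, p}. Rewrite as Expr → β Expr1 and Expr1 → α Expr1 | ε.
For Term: α = {q}, β = {q p, q Expr p, q}. Rewrite as Term → β Term1 and Term1 → α Term1 | ε.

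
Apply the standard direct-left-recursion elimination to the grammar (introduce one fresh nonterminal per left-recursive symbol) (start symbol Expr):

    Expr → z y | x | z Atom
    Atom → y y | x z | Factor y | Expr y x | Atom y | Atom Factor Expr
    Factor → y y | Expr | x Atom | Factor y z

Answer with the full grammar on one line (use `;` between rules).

Expr → z y | x | z Atom; Atom → y y Atom1 | x z Atom1 | Factor y Atom1 | Expr y x Atom1; Factor → y y Factor1 | Expr Factor1 | x Atom Factor1; Atom1 → y Atom1 | Factor Expr Atom1 | eps; Factor1 → y z Factor1 | eps

Atom, Factor are directly left-recursive.
For Atom: α = {y, Factor Expr}, β = {y y, x z, Factor y, Expr y x}. Rewrite as Atom → β Atom1 and Atom1 → α Atom1 | ε.
For Factor: α = {y z}, β = {y y, Expr, x Atom}. Rewrite as Factor → β Factor1 and Factor1 → α Factor1 | ε.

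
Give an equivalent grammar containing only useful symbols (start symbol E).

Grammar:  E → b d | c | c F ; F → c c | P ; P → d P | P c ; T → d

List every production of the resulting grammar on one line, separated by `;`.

Generating nonterminals: {E, F, T}.
Reachable from E after that: {E, F}.
Removed useless symbols: {P, T} and every production mentioning them.

E → b d | c | c F; F → c c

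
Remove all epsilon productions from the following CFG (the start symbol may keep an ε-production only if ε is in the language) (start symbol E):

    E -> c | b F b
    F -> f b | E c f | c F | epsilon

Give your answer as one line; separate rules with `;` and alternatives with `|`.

E -> c | b F b | b b; F -> f b | E c f | c F | c

Nullable set = {F}.
ε ∉ L(G), so no ε-production is kept.
Expand every rule over subsets of its nullable positions: E → b F b gives b F b | b b. F → c F gives c F | c.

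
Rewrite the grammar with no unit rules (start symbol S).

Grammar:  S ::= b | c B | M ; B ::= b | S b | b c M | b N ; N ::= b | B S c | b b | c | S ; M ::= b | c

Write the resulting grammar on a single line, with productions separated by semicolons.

Unit pairs: N ⇒* {M, S}; S ⇒* {M}.
For each unit pair (A, B), copy every non-unit production of B to A, then drop all unit productions.

S ::= b | c B | c; B ::= b | S b | b c M | b N; N ::= b | c B | B S c | b b | c; M ::= b | c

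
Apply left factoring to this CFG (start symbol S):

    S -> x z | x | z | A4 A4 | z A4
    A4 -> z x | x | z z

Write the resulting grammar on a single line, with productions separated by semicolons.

S -> A4 A4 | x S' | z S''; A4 -> x | z A4'; S' -> z | ε; S'' -> ε | A4; A4' -> x | z

S has alternatives sharing prefix 'x': factor to S → x S' with S' → z | ε.
S has alternatives sharing prefix 'z': factor to S → z S'' with S'' → ε | A4.
A4 has alternatives sharing prefix 'z': factor to A4 → z A4' with A4' → x | z.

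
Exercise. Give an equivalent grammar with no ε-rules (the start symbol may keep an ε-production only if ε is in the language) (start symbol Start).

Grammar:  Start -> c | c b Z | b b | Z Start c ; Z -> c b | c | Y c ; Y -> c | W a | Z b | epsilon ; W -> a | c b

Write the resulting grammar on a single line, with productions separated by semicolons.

Start -> c | c b Z | b b | Z Start c; Z -> c b | c | Y c; Y -> c | W a | Z b; W -> a | c b

Nullable set = {Y}.
ε ∉ L(G), so no ε-production is kept.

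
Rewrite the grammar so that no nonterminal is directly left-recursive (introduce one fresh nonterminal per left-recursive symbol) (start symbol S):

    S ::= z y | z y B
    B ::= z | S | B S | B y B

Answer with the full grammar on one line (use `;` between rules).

S ::= z y | z y B; B ::= z B' | S B'; B' ::= S B' | y B B' | eps

B is directly left-recursive.
For B: α = {S, y B}, β = {z, S}. Rewrite as B → β B' and B' → α B' | ε.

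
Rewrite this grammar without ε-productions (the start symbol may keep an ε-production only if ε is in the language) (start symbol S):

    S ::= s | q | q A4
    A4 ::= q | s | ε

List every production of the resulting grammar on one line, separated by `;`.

The nullable symbols are {A4}.
ε ∉ L(G), so no ε-production is kept.

S ::= s | q | q A4; A4 ::= q | s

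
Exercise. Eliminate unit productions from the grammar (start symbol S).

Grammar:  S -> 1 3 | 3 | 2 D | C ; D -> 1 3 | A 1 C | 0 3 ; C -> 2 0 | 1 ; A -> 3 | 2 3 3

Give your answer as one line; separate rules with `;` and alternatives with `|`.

S -> 2 0 | 1 | 1 3 | 3 | 2 D; D -> 1 3 | A 1 C | 0 3; C -> 2 0 | 1; A -> 3 | 2 3 3

Unit pairs: S ⇒* {C}.
Replace each nonterminal's rules with the union of the non-unit rules of every nonterminal it unit-derives.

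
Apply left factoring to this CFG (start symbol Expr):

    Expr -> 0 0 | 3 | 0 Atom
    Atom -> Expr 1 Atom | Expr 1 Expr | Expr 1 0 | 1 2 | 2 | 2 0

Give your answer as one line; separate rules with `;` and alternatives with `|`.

Expr -> 3 | 0 Expr1; Atom -> 1 2 | Expr 1 Atom1 | 2 Atom2; Expr1 -> 0 | Atom; Atom1 -> Atom | Expr | 0; Atom2 -> ε | 0

Expr has alternatives sharing prefix '0': factor to Expr → 0 Expr1 with Expr1 → 0 | Atom.
Atom has alternatives sharing prefix 'Expr 1': factor to Atom → Expr 1 Atom1 with Atom1 → Atom | Expr | 0.
Atom has alternatives sharing prefix '2': factor to Atom → 2 Atom2 with Atom2 → ε | 0.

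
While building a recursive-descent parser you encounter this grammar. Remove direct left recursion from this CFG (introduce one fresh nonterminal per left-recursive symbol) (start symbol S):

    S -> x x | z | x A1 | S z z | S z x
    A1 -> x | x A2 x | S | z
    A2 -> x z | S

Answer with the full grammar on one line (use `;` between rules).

Directly left-recursive nonterminal: S.
For S: α = {z z, z x}, β = {x x, z, x A1}. Rewrite as S → β S' and S' → α S' | ε.

S -> x x S' | z S' | x A1 S'; A1 -> x | x A2 x | S | z; A2 -> x z | S; S' -> z z S' | z x S' | ε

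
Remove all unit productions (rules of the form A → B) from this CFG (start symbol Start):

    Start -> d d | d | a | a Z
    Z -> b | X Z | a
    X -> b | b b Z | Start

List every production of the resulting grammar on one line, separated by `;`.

Unit pairs: X ⇒* {Start}.
Replace each nonterminal's rules with the union of the non-unit rules of every nonterminal it unit-derives.

Start -> d d | d | a | a Z; Z -> b | X Z | a; X -> d d | d | a | a Z | b | b b Z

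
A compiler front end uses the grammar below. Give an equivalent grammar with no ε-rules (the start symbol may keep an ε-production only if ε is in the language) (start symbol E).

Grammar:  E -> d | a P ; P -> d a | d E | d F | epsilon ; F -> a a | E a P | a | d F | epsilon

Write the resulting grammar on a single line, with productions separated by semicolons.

E -> d | a P | a; P -> d a | d E | d F | d; F -> a a | E a P | E a | a | d F | d

Nullable nonterminals: {F, P}.
ε ∉ L(G), so no ε-production is kept.
Expand every rule over subsets of its nullable positions: E → a P gives a P | a. P → d F gives d F | d. F → E a P gives E a P | E a. F → d F gives d F | d.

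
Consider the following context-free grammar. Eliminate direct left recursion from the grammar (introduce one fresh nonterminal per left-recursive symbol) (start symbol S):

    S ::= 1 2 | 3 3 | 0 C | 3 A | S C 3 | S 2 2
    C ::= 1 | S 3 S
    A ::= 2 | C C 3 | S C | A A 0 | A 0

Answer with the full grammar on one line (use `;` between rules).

Directly left-recursive nonterminals: S, A.
For S: α = {C 3, 2 2}, β = {1 2, 3 3, 0 C, 3 A}. Rewrite as S → β S' and S' → α S' | ε.
For A: α = {A 0, 0}, β = {2, C C 3, S C}. Rewrite as A → β A' and A' → α A' | ε.

S ::= 1 2 S' | 3 3 S' | 0 C S' | 3 A S'; C ::= 1 | S 3 S; A ::= 2 A' | C C 3 A' | S C A'; S' ::= C 3 S' | 2 2 S' | ε; A' ::= A 0 A' | 0 A' | ε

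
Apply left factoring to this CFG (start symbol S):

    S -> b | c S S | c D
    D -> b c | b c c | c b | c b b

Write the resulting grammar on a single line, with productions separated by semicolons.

S has alternatives sharing prefix 'c': factor to S → c S' with S' → S S | D.
D has alternatives sharing prefix 'b c': factor to D → b c D' with D' → ε | c.
D has alternatives sharing prefix 'c b': factor to D → c b D'' with D'' → ε | b.

S -> b | c S'; D -> b c D' | c b D''; S' -> S S | D; D' -> ε | c; D'' -> ε | b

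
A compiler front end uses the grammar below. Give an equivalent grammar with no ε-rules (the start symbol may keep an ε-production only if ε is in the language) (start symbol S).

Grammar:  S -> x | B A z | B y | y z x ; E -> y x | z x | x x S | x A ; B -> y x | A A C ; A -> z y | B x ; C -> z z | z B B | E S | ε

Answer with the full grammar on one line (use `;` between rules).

Nullable nonterminals: {C}.
ε ∉ L(G), so no ε-production is kept.
For each production, add variants omitting each subset of nullable occurrences: B → A A C gives A A C | A A.

S -> x | B A z | B y | y z x; E -> y x | z x | x x S | x A; B -> y x | A A C | A A; A -> z y | B x; C -> z z | z B B | E S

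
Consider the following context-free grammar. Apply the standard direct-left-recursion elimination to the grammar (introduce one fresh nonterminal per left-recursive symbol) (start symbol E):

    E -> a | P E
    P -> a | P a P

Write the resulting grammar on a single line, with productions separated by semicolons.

Left recursion appears on P.
For P: α = {a P}, β = {a}. Rewrite as P → β P' and P' → α P' | ε.

E -> a | P E; P -> a P'; P' -> a P P' | ε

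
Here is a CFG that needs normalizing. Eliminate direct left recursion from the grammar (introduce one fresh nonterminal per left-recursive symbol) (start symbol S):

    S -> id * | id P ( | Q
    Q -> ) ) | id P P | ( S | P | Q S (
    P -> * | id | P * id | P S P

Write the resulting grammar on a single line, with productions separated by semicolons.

S -> id * | id P ( | Q; Q -> ) ) Q' | id P P Q' | ( S Q' | P Q'; P -> * P' | id P'; Q' -> S ( Q' | ε; P' -> * id P' | S P P' | ε

Q, P are directly left-recursive.
For Q: α = {S (}, β = {) ), id P P, ( S, P}. Rewrite as Q → β Q' and Q' → α Q' | ε.
For P: α = {* id, S P}, β = {*, id}. Rewrite as P → β P' and P' → α P' | ε.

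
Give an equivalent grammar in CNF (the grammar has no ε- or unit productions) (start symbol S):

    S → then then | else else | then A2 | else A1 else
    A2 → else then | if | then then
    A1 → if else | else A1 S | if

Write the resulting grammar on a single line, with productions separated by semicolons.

S → X1 X1 | X2 X2 | X1 A2 | X2 Y1; A2 → X2 X1 | if | X1 X1; A1 → X3 X2 | X2 Y2 | if; X1 → then; X2 → else; X3 → if; Y1 → A1 X2; Y2 → A1 S

Introduce a nonterminal for each terminal appearing in a rule of length ≥ 2: X1 → then, X2 → else, X3 → if.
Binarize each right-hand side of length ≥ 3 by chaining fresh nonterminals (Y1, Y2, …): affected rules were S → X2 A1 X2; A1 → X2 A1 S.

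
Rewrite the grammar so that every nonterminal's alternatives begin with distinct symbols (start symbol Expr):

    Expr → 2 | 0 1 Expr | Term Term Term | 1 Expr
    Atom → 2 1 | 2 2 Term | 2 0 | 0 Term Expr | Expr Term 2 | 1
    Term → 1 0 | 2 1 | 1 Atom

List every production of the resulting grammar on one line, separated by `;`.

Expr → 2 | 0 1 Expr | Term Term Term | 1 Expr; Atom → 0 Term Expr | Expr Term 2 | 1 | 2 Atom1; Term → 2 1 | 1 Term1; Atom1 → 1 | 2 Term | 0; Term1 → 0 | Atom

Atom has alternatives sharing prefix '2': factor to Atom → 2 Atom1 with Atom1 → 1 | 2 Term | 0.
Term has alternatives sharing prefix '1': factor to Term → 1 Term1 with Term1 → 0 | Atom.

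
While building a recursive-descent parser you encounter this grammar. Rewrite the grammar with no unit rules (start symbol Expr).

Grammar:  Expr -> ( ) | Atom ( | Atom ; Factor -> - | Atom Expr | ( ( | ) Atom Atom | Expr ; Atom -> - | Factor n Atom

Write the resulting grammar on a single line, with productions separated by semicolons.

Unit pairs: Expr ⇒* {Atom}; Factor ⇒* {Atom, Expr}.
For each unit pair (A, B), copy every non-unit production of B to A, then drop all unit productions.

Expr -> - | Factor n Atom | ( ) | Atom (; Factor -> - | Factor n Atom | Atom Expr | ( ( | ) Atom Atom | ( ) | Atom (; Atom -> - | Factor n Atom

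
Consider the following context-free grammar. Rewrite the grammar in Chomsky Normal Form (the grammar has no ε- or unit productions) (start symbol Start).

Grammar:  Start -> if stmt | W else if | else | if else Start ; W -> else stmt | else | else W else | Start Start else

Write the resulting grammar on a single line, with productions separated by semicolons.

Introduce a nonterminal for each terminal appearing in a rule of length ≥ 2: X1 → if, X2 → stmt, X3 → else.
Binarize each right-hand side of length ≥ 3 by chaining fresh nonterminals (Y1, Y2, …): affected rules were Start → W X3 X1; Start → X1 X3 Start; W → X3 W X3; W → Start Start X3.

Start -> X1 X2 | W Y1 | else | X1 Y2; W -> X3 X2 | else | X3 Y3 | Start Y4; X1 -> if; X2 -> stmt; X3 -> else; Y1 -> X3 X1; Y2 -> X3 Start; Y3 -> W X3; Y4 -> Start X3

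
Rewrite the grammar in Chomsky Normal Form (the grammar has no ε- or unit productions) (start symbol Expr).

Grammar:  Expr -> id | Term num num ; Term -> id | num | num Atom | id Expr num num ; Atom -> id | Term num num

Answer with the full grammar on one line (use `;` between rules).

Introduce a nonterminal for each terminal appearing in a rule of length ≥ 2: X1 → num, X2 → id.
Binarize each right-hand side of length ≥ 3 by chaining fresh nonterminals (Y1, Y2, …): affected rules were Expr → Term X1 X1; Term → X2 Expr X1 X1; Atom → Term X1 X1.

Expr -> id | Term Y1; Term -> id | num | X1 Atom | X2 Y2; Atom -> id | Term Y4; X1 -> num; X2 -> id; Y1 -> X1 X1; Y2 -> Expr Y3; Y3 -> X1 X1; Y4 -> X1 X1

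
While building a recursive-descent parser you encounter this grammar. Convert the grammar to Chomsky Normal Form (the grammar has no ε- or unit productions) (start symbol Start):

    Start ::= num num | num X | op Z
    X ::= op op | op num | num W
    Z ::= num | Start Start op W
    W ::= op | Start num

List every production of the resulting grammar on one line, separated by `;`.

Introduce a nonterminal for each terminal appearing in a rule of length ≥ 2: X1 → num, X2 → op.
Binarize each right-hand side of length ≥ 3 by chaining fresh nonterminals (Y1, Y2, …): affected rules were Z → Start Start X2 W.

Start ::= X1 X1 | X1 X | X2 Z; X ::= X2 X2 | X2 X1 | X1 W; Z ::= num | Start Y1; W ::= op | Start X1; X1 ::= num; X2 ::= op; Y1 ::= Start Y2; Y2 ::= X2 W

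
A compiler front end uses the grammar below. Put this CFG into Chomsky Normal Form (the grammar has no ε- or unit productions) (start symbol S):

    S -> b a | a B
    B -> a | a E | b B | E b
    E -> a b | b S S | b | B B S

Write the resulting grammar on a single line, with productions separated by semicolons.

S -> X1 X2 | X2 B; B -> a | X2 E | X1 B | E X1; E -> X2 X1 | X1 Y1 | b | B Y2; X1 -> b; X2 -> a; Y1 -> S S; Y2 -> B S

Introduce a nonterminal for each terminal appearing in a rule of length ≥ 2: X1 → b, X2 → a.
Binarize each right-hand side of length ≥ 3 by chaining fresh nonterminals (Y1, Y2, …): affected rules were E → X1 S S; E → B B S.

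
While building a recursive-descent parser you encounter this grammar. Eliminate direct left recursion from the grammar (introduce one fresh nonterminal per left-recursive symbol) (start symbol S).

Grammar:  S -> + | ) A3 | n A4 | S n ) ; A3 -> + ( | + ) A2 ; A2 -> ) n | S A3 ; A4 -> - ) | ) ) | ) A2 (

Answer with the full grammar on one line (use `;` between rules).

S -> + S' | ) A3 S' | n A4 S'; A3 -> + ( | + ) A2; A2 -> ) n | S A3; A4 -> - ) | ) ) | ) A2 (; S' -> n ) S' | eps

Left recursion appears on S.
For S: α = {n )}, β = {+, ) A3, n A4}. Rewrite as S → β S' and S' → α S' | ε.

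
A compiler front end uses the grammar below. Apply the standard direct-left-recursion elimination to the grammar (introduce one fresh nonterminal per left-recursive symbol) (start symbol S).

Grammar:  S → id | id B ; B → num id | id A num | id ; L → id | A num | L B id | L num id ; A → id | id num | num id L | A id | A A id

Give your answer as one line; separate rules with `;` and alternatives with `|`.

S → id | id B; B → num id | id A num | id; L → id L' | A num L'; A → id A' | id num A' | num id L A'; L' → B id L' | num id L' | ε; A' → id A' | A id A' | ε

Directly left-recursive nonterminals: L, A.
For L: α = {B id, num id}, β = {id, A num}. Rewrite as L → β L' and L' → α L' | ε.
For A: α = {id, A id}, β = {id, id num, num id L}. Rewrite as A → β A' and A' → α A' | ε.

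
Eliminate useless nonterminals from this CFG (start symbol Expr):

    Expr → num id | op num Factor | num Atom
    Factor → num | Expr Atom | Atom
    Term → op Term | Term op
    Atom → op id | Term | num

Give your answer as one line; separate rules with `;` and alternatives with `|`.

Generating nonterminals: {Atom, Expr, Factor}.
Reachable from Expr after that: {Atom, Expr, Factor}.
Removed useless symbols: {Term} and every production mentioning them.

Expr → num id | op num Factor | num Atom; Factor → num | Expr Atom | Atom; Atom → op id | num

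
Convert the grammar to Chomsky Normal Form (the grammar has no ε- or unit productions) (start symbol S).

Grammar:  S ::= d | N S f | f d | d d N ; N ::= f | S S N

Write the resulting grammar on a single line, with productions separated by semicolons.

S ::= d | N Y1 | X1 X2 | X2 Y2; N ::= f | S Y3; X1 ::= f; X2 ::= d; Y1 ::= S X1; Y2 ::= X2 N; Y3 ::= S N

Introduce a nonterminal for each terminal appearing in a rule of length ≥ 2: X1 → f, X2 → d.
Binarize each right-hand side of length ≥ 3 by chaining fresh nonterminals (Y1, Y2, …): affected rules were S → N S X1; S → X2 X2 N; N → S S N.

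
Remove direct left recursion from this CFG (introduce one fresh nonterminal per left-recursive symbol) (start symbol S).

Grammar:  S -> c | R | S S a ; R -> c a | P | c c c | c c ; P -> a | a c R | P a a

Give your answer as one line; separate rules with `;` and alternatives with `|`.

S -> c S' | R S'; R -> c a | P | c c c | c c; P -> a P' | a c R P'; S' -> S a S' | epsilon; P' -> a a P' | epsilon

S, P are directly left-recursive.
For S: α = {S a}, β = {c, R}. Rewrite as S → β S' and S' → α S' | ε.
For P: α = {a a}, β = {a, a c R}. Rewrite as P → β P' and P' → α P' | ε.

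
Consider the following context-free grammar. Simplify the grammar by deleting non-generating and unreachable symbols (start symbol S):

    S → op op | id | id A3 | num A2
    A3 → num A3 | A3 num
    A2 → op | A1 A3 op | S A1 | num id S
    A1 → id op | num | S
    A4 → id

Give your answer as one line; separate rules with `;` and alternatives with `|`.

S → op op | id | num A2; A2 → op | S A1 | num id S; A1 → id op | num | S

Generating nonterminals: {A1, A2, A4, S}.
Reachable from S after that: {A1, A2, S}.
Removed useless symbols: {A3, A4} and every production mentioning them.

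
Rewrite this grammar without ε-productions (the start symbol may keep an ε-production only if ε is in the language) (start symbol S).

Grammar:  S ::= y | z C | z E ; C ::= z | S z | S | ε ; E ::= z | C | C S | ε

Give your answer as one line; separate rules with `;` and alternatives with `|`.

Nullable nonterminals: {C, E}.
ε ∉ L(G), so no ε-production is kept.
Add the nullable-subset variants: S → z C gives z C | z. E → C S gives C S | S.

S ::= y | z C | z | z E; C ::= z | S z | S; E ::= z | C | C S | S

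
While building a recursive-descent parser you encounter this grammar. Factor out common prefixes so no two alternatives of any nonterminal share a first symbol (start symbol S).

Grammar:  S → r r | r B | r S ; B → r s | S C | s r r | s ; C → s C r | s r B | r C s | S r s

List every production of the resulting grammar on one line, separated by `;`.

S → r S'; B → r s | S C | s B'; C → r C s | S r s | s C'; S' → r | B | S; B' → r r | ε; C' → C r | r B

S has alternatives sharing prefix 'r': factor to S → r S' with S' → r | B | S.
B has alternatives sharing prefix 's': factor to B → s B' with B' → r r | ε.
C has alternatives sharing prefix 's': factor to C → s C' with C' → C r | r B.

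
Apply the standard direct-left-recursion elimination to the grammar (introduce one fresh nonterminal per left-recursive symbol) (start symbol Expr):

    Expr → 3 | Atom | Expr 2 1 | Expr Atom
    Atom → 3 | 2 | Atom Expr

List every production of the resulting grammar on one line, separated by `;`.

Expr → 3 Expr1 | Atom Expr1; Atom → 3 Atom1 | 2 Atom1; Expr1 → 2 1 Expr1 | Atom Expr1 | epsilon; Atom1 → Expr Atom1 | epsilon

Expr, Atom are directly left-recursive.
For Expr: α = {2 1, Atom}, β = {3, Atom}. Rewrite as Expr → β Expr1 and Expr1 → α Expr1 | ε.
For Atom: α = {Expr}, β = {3, 2}. Rewrite as Atom → β Atom1 and Atom1 → α Atom1 | ε.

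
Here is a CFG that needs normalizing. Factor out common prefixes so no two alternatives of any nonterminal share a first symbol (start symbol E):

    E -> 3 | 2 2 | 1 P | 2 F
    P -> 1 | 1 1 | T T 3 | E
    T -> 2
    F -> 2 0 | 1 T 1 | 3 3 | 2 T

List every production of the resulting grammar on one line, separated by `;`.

E -> 3 | 1 P | 2 E'; P -> T T 3 | E | 1 P'; T -> 2; F -> 1 T 1 | 3 3 | 2 F'; E' -> 2 | F; P' -> epsilon | 1; F' -> 0 | T

E has alternatives sharing prefix '2': factor to E → 2 E' with E' → 2 | F.
P has alternatives sharing prefix '1': factor to P → 1 P' with P' → ε | 1.
F has alternatives sharing prefix '2': factor to F → 2 F' with F' → 0 | T.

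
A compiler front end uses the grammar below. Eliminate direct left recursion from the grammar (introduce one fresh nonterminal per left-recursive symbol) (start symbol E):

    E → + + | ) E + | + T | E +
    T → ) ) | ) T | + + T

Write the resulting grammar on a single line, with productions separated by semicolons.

E is directly left-recursive.
For E: α = {+}, β = {+ +, ) E +, + T}. Rewrite as E → β E' and E' → α E' | ε.

E → + + E' | ) E + E' | + T E'; T → ) ) | ) T | + + T; E' → + E' | ε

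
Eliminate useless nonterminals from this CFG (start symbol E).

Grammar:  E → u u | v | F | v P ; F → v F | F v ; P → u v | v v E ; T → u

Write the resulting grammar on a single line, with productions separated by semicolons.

E → u u | v | v P; P → u v | v v E

Generating nonterminals: {E, P, T}.
Reachable from E after that: {E, P}.
Removed useless symbols: {F, T} and every production mentioning them.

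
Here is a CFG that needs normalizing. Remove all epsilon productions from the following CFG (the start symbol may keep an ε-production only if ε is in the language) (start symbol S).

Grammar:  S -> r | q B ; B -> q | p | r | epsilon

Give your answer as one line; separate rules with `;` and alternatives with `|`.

S -> r | q B | q; B -> q | p | r

Nullable set = {B}.
ε ∉ L(G), so no ε-production is kept.
Expand every rule over subsets of its nullable positions: S → q B gives q B | q.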